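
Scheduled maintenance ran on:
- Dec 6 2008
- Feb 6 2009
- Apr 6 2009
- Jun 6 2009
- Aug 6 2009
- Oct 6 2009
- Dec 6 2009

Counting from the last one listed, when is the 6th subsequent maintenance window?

Dec 6 2010

Each date is the 6th; the gaps (62, 59, 61, 61, 61, 61) track the month lengths.
The rule is the 6th of every 2 months.
Next: February 2010 → Feb 6 2010.
Next: April 2010 → Apr 6 2010.
Next: June 2010 → Jun 6 2010.
August 2010: Aug 6 2010.
Next: October 2010 → Oct 6 2010.
December 2010: Dec 6 2010.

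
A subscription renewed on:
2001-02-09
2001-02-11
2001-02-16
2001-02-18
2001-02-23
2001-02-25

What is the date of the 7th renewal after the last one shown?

2001-03-23

Every event lands on a Friday or Sunday (gaps cycle 2, 5, 2, 5, 2).
So the schedule is: every Friday and Sunday.
Next Friday: 2001-03-02.
The following Sunday is 2001-03-04.
The following Friday is 2001-03-09.
The following Sunday is 2001-03-11.
The following Friday is 2001-03-16.
The following Sunday is 2001-03-18.
Next Friday: 2001-03-23.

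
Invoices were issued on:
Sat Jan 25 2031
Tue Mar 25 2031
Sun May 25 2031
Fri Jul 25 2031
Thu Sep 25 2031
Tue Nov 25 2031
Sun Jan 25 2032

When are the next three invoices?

The day-of-month is always 25 (59, 61, 61, 62, 61, 61 days between events).
So this recurs on the 25th of every 2 months.
March 2032: Thu Mar 25 2032.
May 2032: Tue May 25 2032.
July 2032: Sun Jul 25 2032.

Thu Mar 25 2032, Tue May 25 2032, Sun Jul 25 2032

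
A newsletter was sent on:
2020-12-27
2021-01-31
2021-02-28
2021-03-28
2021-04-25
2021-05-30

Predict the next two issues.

These are Sundays with 35, 28, 28, 28, 35-day gaps.
Each is the final Sunday of its month — 2021-01-31 is past the 28th, so '4th Sunday' doesn't fit.
Last Sunday of June 2021: 2021-06-27.
July 2021 ends with Sunday 2021-07-25.

2021-06-27, 2021-07-25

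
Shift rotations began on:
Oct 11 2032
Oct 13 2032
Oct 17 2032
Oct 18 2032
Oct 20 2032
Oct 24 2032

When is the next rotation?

Every event lands on a Monday or Wednesday or Sunday (gaps cycle 2, 4, 1, 2, 4).
So the schedule is: every Monday, Wednesday and Sunday.
Next Monday: Oct 25 2032.

Oct 25 2032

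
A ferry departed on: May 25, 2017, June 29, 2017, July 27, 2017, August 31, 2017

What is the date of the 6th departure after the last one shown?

Every date is a Thursday; gaps 35, 28, 35 days.
Each is the last Thursday of its month (at least one falls on the 29th or later, ruling out '4th Thursday').
Last Thursday of September 2017: September 28, 2017.
Last Thursday of October 2017: October 26, 2017.
Last Thursday of November 2017: November 30, 2017.
December 2017 ends with Thursday December 28, 2017.
January 2018 ends with Thursday January 25, 2018.
Last Thursday of February 2018: February 22, 2018.

February 22, 2018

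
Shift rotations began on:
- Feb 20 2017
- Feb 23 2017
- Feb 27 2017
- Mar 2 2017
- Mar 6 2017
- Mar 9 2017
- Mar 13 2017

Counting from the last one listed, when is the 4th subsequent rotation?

Gaps: 3, 4, 3, 4, 3, 4 days — not constant, but cyclic with period 2.
The events fall on every Monday and Thursday.
Next Thursday: Mar 16 2017.
The following Monday is Mar 20 2017.
The following Thursday is Mar 23 2017.
Next Monday: Mar 27 2017.

Mar 27 2017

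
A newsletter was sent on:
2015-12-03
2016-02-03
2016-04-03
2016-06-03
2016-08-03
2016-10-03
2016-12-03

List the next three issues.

2017-02-03, 2017-04-03, 2017-06-03

The day-of-month is always 3 (62, 60, 61, 61, 61, 61 days between events).
So this recurs on the 3rd of every 2 months.
Next: February 2017 → 2017-02-03.
April 2017: 2017-04-03.
June 2017: 2017-06-03.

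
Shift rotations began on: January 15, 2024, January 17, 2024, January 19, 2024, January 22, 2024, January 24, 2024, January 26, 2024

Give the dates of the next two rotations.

January 29, 2024; January 31, 2024

Gaps: 2, 2, 3, 2, 2 days — not constant, but cyclic with period 3.
The events fall on every Monday, Wednesday and Friday.
The following Monday is January 29, 2024.
The following Wednesday is January 31, 2024.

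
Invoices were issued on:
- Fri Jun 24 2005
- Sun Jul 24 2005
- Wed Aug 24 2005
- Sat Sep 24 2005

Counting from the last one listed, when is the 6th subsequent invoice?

Fri Mar 24 2006

Gaps: 30, 31, 31 days — not constant. Every event is on the 24th of the month.
Pattern: the 24th of each month.
October 2005: Mon Oct 24 2005.
November 2005: Thu Nov 24 2005.
December 2005: Sat Dec 24 2005.
January 2006: Tue Jan 24 2006.
February 2006: Fri Feb 24 2006.
Next: March 2006 → Fri Mar 24 2006.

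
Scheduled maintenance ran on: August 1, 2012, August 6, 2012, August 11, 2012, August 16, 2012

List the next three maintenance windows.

August 21, 2012; August 26, 2012; August 31, 2012

The spacing is 5, 5, 5 days — always 5 days.
August 16, 2012 + 5 days = August 21, 2012.
August 21, 2012 + 5 days = August 26, 2012.
August 26, 2012 + 5 days = August 31, 2012.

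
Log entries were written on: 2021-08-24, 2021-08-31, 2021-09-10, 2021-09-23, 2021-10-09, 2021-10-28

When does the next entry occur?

2021-11-19

Gaps: 7, 10, 13, 16, 19 days — each gap is 3 larger than the previous one.
Next gap: 22 days. 2021-10-28 + 22 days = 2021-11-19.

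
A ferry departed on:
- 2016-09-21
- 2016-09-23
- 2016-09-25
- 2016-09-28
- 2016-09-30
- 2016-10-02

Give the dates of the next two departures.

The gap pattern 2, 2, 3, 2, 2 repeats every 3 events.
These are the Wednesdays, Fridays and Sundays of each week.
Next Wednesday: 2016-10-05.
The following Friday is 2016-10-07.

2016-10-05, 2016-10-07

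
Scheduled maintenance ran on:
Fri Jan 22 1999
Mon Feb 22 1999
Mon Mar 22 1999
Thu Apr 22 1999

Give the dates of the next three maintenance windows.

Sat May 22 1999, Tue Jun 22 1999, Thu Jul 22 1999

Gaps: 31, 28, 31 days — not constant. Every event is on the 22nd of the month.
Pattern: the 22nd of each month.
Next: May 1999 → Sat May 22 1999.
June 1999: Tue Jun 22 1999.
Next: July 1999 → Thu Jul 22 1999.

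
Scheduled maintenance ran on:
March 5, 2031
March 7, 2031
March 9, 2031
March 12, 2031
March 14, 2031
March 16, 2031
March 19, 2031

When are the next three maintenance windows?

Every event lands on a Wednesday or Friday or Sunday (gaps cycle 2, 2, 3, 2, 2, 3).
So the schedule is: every Wednesday, Friday and Sunday.
Next Friday: March 21, 2031.
The following Sunday is March 23, 2031.
The following Wednesday is March 26, 2031.

March 21, 2031; March 23, 2031; March 26, 2031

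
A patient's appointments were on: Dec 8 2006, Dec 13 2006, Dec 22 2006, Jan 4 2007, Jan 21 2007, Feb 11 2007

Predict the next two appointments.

Mar 8 2007, Apr 6 2007

Intervals are 5, 9, 13, 17, 21 days — an arithmetic progression with common difference 4.
Next gap: 25 days. Feb 11 2007 + 25 days = Mar 8 2007.
Next gap: 29 days. Mar 8 2007 + 29 days = Apr 6 2007.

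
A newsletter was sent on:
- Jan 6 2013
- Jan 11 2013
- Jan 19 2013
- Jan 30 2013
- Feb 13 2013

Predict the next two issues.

The spacing grows by 3 each time: 5, 8, 11, 14 days.
Next gap: 17 days. Feb 13 2013 + 17 days = Mar 2 2013.
Next gap: 20 days. Mar 2 2013 + 20 days = Mar 22 2013.

Mar 2 2013, Mar 22 2013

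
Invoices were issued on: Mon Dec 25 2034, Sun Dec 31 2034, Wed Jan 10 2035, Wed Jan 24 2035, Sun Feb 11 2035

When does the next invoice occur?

Mon Mar 5 2035

The spacing grows by 4 each time: 6, 10, 14, 18 days.
Next gap: 22 days. Sun Feb 11 2035 + 22 days = Mon Mar 5 2035.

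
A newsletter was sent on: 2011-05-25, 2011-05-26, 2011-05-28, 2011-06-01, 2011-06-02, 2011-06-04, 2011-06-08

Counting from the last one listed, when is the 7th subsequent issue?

2011-06-23

The gap pattern 1, 2, 4, 1, 2, 4 repeats every 3 events.
These are the Wednesdays, Thursdays and Saturdays of each week.
Next Thursday: 2011-06-09.
Next Saturday: 2011-06-11.
Next Wednesday: 2011-06-15.
The following Thursday is 2011-06-16.
The following Saturday is 2011-06-18.
Next Wednesday: 2011-06-22.
Next Thursday: 2011-06-23.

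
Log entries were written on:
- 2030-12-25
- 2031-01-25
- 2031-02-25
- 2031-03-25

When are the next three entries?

2031-04-25, 2031-05-25, 2031-06-25

Each date is the 25th; the gaps (31, 31, 28) track the month lengths.
The rule is the 25th of each month.
April 2031: 2031-04-25.
May 2031: 2031-05-25.
June 2031: 2031-06-25.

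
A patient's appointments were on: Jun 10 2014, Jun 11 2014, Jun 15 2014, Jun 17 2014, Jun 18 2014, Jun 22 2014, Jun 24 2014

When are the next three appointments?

Jun 25 2014, Jun 29 2014, Jul 1 2014

The gap pattern 1, 4, 2, 1, 4, 2 repeats every 3 events.
These are the Tuesdays, Wednesdays and Sundays of each week.
The following Wednesday is Jun 25 2014.
Next Sunday: Jun 29 2014.
Next Tuesday: Jul 1 2014.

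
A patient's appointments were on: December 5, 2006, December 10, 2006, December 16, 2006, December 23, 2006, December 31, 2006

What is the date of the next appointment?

The spacing grows by 1 each time: 5, 6, 7, 8 days.
Next gap: 9 days. December 31, 2006 + 9 days = January 9, 2007.

January 9, 2007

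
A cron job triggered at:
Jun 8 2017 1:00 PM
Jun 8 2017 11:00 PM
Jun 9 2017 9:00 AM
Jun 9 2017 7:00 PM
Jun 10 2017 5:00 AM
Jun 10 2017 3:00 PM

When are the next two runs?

The interval is a steady 10 hours (10, 10, 10, 10, 10).
Jun 10 2017 3:00 PM + 10 h = Jun 11 2017 1:00 AM.
Jun 11 2017 1:00 AM + 10 h = Jun 11 2017 11:00 AM.

Jun 11 2017 1:00 AM, Jun 11 2017 11:00 AM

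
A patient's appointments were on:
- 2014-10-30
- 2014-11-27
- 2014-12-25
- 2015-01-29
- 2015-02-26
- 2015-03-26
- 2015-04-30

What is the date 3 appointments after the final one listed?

2015-07-30

Every date is a Thursday; gaps 28, 28, 35, 28, 28, 35 days.
Each is the last Thursday of its month (at least one falls on the 29th or later, ruling out '4th Thursday').
Last Thursday of May 2015: 2015-05-28.
June 2015 ends with Thursday 2015-06-25.
Last Thursday of July 2015: 2015-07-30.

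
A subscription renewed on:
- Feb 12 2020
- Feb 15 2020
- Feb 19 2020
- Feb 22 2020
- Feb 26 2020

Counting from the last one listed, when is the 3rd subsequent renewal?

Mar 7 2020

The gap pattern 3, 4, 3, 4 repeats every 2 events.
These are the Wednesdays and Saturdays of each week.
Next Saturday: Feb 29 2020.
The following Wednesday is Mar 4 2020.
Next Saturday: Mar 7 2020.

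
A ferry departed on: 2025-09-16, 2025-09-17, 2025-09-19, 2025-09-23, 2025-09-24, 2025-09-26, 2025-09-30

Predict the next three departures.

Every event lands on a Tuesday or Wednesday or Friday (gaps cycle 1, 2, 4, 1, 2, 4).
So the schedule is: every Tuesday, Wednesday and Friday.
The following Wednesday is 2025-10-01.
The following Friday is 2025-10-03.
Next Tuesday: 2025-10-07.

2025-10-01, 2025-10-03, 2025-10-07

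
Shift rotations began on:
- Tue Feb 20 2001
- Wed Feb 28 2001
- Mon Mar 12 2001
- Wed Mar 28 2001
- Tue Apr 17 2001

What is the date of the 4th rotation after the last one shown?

The spacing grows by 4 each time: 8, 12, 16, 20 days.
Next gap: 24 days. Tue Apr 17 2001 + 24 days = Fri May 11 2001.
Next gap: 28 days. Fri May 11 2001 + 28 days = Fri Jun 8 2001.
Next gap: 32 days. Fri Jun 8 2001 + 32 days = Tue Jul 10 2001.
Next gap: 36 days. Tue Jul 10 2001 + 36 days = Wed Aug 15 2001.

Wed Aug 15 2001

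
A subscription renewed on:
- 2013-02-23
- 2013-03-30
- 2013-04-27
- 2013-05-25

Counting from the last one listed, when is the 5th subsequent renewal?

These are Saturdays with 35, 28, 28-day gaps.
Each is the final Saturday of its month — 2013-03-30 is past the 28th, so '4th Saturday' doesn't fit.
Last Saturday of June 2013: 2013-06-29.
Last Saturday of July 2013: 2013-07-27.
August 2013 ends with Saturday 2013-08-31.
Last Saturday of September 2013: 2013-09-28.
October 2013 ends with Saturday 2013-10-26.

2013-10-26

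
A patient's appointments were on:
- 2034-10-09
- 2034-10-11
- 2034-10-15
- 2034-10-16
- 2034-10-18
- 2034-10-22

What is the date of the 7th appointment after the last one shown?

2034-11-06

Gaps: 2, 4, 1, 2, 4 days — not constant, but cyclic with period 3.
The events fall on every Monday, Wednesday and Sunday.
Next Monday: 2034-10-23.
The following Wednesday is 2034-10-25.
Next Sunday: 2034-10-29.
Next Monday: 2034-10-30.
Next Wednesday: 2034-11-01.
Next Sunday: 2034-11-05.
Next Monday: 2034-11-06.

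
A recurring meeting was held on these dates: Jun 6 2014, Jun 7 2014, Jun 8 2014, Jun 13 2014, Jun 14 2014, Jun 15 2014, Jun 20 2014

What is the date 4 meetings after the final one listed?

Jun 28 2014

Every event lands on a Friday or Saturday or Sunday (gaps cycle 1, 1, 5, 1, 1, 5).
So the schedule is: every Friday, Saturday and Sunday.
Next Saturday: Jun 21 2014.
Next Sunday: Jun 22 2014.
Next Friday: Jun 27 2014.
The following Saturday is Jun 28 2014.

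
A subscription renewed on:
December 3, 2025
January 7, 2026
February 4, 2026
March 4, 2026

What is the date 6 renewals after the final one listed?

Gaps: 35, 28, 28 days — a mix of 28 and 35. Every date is a Wednesday.
Each is the 1st Wednesday of its month.
April 2026 — 1st Wednesday is April 1, 2026.
May 2026 — 1st Wednesday is May 6, 2026.
June 2026 — 1st Wednesday is June 3, 2026.
July 2026 — 1st Wednesday is July 1, 2026.
August 2026 — 1st Wednesday is August 5, 2026.
September 2026 — 1st Wednesday is September 2, 2026.

September 2, 2026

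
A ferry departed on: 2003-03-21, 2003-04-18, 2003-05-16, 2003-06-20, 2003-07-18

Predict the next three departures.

These are Fridays at 28- or 35-day spacing (28, 28, 35, 28).
The pattern: 3rd Friday of the month.
3rd Friday of August 2003: 2003-08-15.
September 2003 — 3rd Friday is 2003-09-19.
3rd Friday of October 2003: 2003-10-17.

2003-08-15, 2003-09-19, 2003-10-17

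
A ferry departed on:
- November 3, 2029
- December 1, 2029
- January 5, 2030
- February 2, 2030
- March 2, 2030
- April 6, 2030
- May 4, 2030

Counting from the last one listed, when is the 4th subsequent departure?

These are Saturdays at 28- or 35-day spacing (28, 35, 28, 28, 35, 28).
The pattern: 1st Saturday of the month.
June 2030 — 1st Saturday is June 1, 2030.
July 2030 — 1st Saturday is July 6, 2030.
August 2030 — 1st Saturday is August 3, 2030.
September 2030 — 1st Saturday is September 7, 2030.

September 7, 2030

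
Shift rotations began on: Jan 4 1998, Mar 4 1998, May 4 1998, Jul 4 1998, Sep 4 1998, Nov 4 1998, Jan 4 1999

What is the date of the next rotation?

Each date is the 4th; the gaps (59, 61, 61, 62, 61, 61) track the month lengths.
The rule is the 4th of every 2 months.
March 1999: Mar 4 1999.

Mar 4 1999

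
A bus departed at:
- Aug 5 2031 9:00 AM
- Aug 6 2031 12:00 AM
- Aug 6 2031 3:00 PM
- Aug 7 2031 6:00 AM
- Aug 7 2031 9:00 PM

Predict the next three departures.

Spacing: 15, 15, 15, 15 h — constant 15 h.
Aug 7 2031 9:00 PM + 15 h = Aug 8 2031 12:00 PM.
Aug 8 2031 12:00 PM + 15 h = Aug 9 2031 3:00 AM.
Aug 9 2031 3:00 AM + 15 h = Aug 9 2031 6:00 PM.

Aug 8 2031 12:00 PM, Aug 9 2031 3:00 AM, Aug 9 2031 6:00 PM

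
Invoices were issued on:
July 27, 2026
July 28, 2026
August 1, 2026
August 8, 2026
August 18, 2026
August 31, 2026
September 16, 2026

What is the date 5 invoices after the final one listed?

January 19, 2027

The spacing grows by 3 each time: 1, 4, 7, 10, 13, 16 days.
Next gap: 19 days. September 16, 2026 + 19 days = October 5, 2026.
Next gap: 22 days. October 5, 2026 + 22 days = October 27, 2026.
Next gap: 25 days. October 27, 2026 + 25 days = November 21, 2026.
Next gap: 28 days. November 21, 2026 + 28 days = December 19, 2026.
Next gap: 31 days. December 19, 2026 + 31 days = January 19, 2027.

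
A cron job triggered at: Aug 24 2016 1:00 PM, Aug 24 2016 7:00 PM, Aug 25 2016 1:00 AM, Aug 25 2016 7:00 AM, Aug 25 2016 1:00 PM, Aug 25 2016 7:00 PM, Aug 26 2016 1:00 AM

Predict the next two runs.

Spacing: 6, 6, 6, 6, 6, 6 h — constant 6 h.
Aug 26 2016 1:00 AM + 6 h = Aug 26 2016 7:00 AM.
Aug 26 2016 7:00 AM + 6 h = Aug 26 2016 1:00 PM.

Aug 26 2016 7:00 AM, Aug 26 2016 1:00 PM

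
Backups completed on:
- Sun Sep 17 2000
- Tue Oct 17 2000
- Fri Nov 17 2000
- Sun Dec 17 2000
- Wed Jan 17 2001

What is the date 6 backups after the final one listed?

Each date is the 17th; the gaps (30, 31, 30, 31) track the month lengths.
The rule is the 17th of each month.
February 2001: Sat Feb 17 2001.
March 2001: Sat Mar 17 2001.
April 2001: Tue Apr 17 2001.
May 2001: Thu May 17 2001.
Next: June 2001 → Sun Jun 17 2001.
Next: July 2001 → Tue Jul 17 2001.

Tue Jul 17 2001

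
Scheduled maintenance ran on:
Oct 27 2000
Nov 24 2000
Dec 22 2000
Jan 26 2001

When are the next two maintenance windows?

These are Fridays at 28- or 35-day spacing (28, 28, 35).
The pattern: 4th Friday of the month.
4th Friday of February 2001: Feb 23 2001.
March 2001 — 4th Friday is Mar 23 2001.

Feb 23 2001, Mar 23 2001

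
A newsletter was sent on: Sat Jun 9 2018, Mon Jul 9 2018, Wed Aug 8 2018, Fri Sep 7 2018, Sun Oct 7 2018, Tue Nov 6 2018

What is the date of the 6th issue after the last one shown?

The spacing is 30, 30, 30, 30, 30 days — always 30 days.
Tue Nov 6 2018 + 30 days = Thu Dec 6 2018.
Thu Dec 6 2018 + 30 days = Sat Jan 5 2019.
Sat Jan 5 2019 + 30 days = Mon Feb 4 2019.
Mon Feb 4 2019 + 30 days = Wed Mar 6 2019.
Wed Mar 6 2019 + 30 days = Fri Apr 5 2019.
Fri Apr 5 2019 + 30 days = Sun May 5 2019.

Sun May 5 2019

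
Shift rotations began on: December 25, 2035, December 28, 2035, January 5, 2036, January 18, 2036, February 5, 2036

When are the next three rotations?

Gaps: 3, 8, 13, 18 days — each gap is 5 larger than the previous one.
Next gap: 23 days. February 5, 2036 + 23 days = February 28, 2036.
Next gap: 28 days. February 28, 2036 + 28 days = March 27, 2036.
Next gap: 33 days. March 27, 2036 + 33 days = April 29, 2036.

February 28, 2036; March 27, 2036; April 29, 2036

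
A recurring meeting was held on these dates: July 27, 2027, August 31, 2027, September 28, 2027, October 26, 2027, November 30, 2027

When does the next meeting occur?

These are Tuesdays with 35, 28, 28, 35-day gaps.
Each is the final Tuesday of its month — August 31, 2027 is past the 28th, so '4th Tuesday' doesn't fit.
Last Tuesday of December 2027: December 28, 2027.

December 28, 2027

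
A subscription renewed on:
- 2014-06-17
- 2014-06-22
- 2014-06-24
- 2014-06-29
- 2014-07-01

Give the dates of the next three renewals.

The gap pattern 5, 2, 5, 2 repeats every 2 events.
These are the Tuesdays and Sundays of each week.
The following Sunday is 2014-07-06.
The following Tuesday is 2014-07-08.
Next Sunday: 2014-07-13.

2014-07-06, 2014-07-08, 2014-07-13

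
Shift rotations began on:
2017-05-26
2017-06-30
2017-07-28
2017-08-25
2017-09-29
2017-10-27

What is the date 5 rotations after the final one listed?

All Fridays; the gaps (35, 28, 28, 35, 28) vary with month length.
This is the last Friday of each month.
November 2017 ends with Friday 2017-11-24.
Last Friday of December 2017: 2017-12-29.
January 2018 ends with Friday 2018-01-26.
Last Friday of February 2018: 2018-02-23.
March 2018 ends with Friday 2018-03-30.

2018-03-30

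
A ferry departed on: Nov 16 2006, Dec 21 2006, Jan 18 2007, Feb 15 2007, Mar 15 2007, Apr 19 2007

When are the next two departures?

May 17 2007, Jun 21 2007

All dates are Thursdays, 35, 28, 28, 28, 35 days apart.
Specifically, the 3rd Thursday of each month.
3rd Thursday of May 2007: May 17 2007.
3rd Thursday of June 2007: Jun 21 2007.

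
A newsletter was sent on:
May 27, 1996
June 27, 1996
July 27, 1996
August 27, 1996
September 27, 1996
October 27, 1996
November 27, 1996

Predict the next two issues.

The day-of-month is always 27 (31, 30, 31, 31, 30, 31 days between events).
So this recurs on the 27th of each month.
December 1996: December 27, 1996.
Next: January 1997 → January 27, 1997.

December 27, 1996; January 27, 1997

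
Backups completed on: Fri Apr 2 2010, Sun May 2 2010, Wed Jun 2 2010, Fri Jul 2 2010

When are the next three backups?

The day-of-month is always 2 (30, 31, 30 days between events).
So this recurs on the 2nd of each month.
Next: August 2010 → Mon Aug 2 2010.
September 2010: Thu Sep 2 2010.
October 2010: Sat Oct 2 2010.

Mon Aug 2 2010, Thu Sep 2 2010, Sat Oct 2 2010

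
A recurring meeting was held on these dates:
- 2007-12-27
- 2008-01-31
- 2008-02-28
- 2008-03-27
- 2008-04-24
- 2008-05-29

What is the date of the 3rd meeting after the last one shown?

2008-08-28

These are Thursdays with 35, 28, 28, 28, 35-day gaps.
Each is the final Thursday of its month — 2008-01-31 is past the 28th, so '4th Thursday' doesn't fit.
June 2008 ends with Thursday 2008-06-26.
Last Thursday of July 2008: 2008-07-31.
August 2008 ends with Thursday 2008-08-28.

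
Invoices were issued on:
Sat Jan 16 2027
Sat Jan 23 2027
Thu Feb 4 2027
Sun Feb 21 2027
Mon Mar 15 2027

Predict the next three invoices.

Sun Apr 11 2027, Thu May 13 2027, Sat Jun 19 2027

The spacing grows by 5 each time: 7, 12, 17, 22 days.
Next gap: 27 days. Mon Mar 15 2027 + 27 days = Sun Apr 11 2027.
Next gap: 32 days. Sun Apr 11 2027 + 32 days = Thu May 13 2027.
Next gap: 37 days. Thu May 13 2027 + 37 days = Sat Jun 19 2027.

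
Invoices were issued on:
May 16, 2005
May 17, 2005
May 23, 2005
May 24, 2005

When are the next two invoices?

May 30, 2005; May 31, 2005

The gap pattern 1, 6, 1 repeats every 2 events.
These are the Mondays and Tuesdays of each week.
Next Monday: May 30, 2005.
The following Tuesday is May 31, 2005.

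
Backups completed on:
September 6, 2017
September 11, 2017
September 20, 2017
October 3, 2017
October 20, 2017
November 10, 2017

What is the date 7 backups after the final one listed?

July 27, 2018

Gaps: 5, 9, 13, 17, 21 days — each gap is 4 larger than the previous one.
Next gap: 25 days. November 10, 2017 + 25 days = December 5, 2017.
Next gap: 29 days. December 5, 2017 + 29 days = January 3, 2018.
Next gap: 33 days. January 3, 2018 + 33 days = February 5, 2018.
Next gap: 37 days. February 5, 2018 + 37 days = March 14, 2018.
Next gap: 41 days. March 14, 2018 + 41 days = April 24, 2018.
Next gap: 45 days. April 24, 2018 + 45 days = June 8, 2018.
Next gap: 49 days. June 8, 2018 + 49 days = July 27, 2018.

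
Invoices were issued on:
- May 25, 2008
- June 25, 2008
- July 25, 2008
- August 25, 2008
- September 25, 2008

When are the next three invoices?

October 25, 2008; November 25, 2008; December 25, 2008

Each date is the 25th; the gaps (31, 30, 31, 31) track the month lengths.
The rule is the 25th of each month.
October 2008: October 25, 2008.
Next: November 2008 → November 25, 2008.
Next: December 2008 → December 25, 2008.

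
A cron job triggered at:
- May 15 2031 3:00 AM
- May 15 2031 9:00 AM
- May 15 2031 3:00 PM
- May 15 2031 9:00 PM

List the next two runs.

Spacing: 6, 6, 6 h — constant 6 h.
May 15 2031 9:00 PM + 6 h = May 16 2031 3:00 AM.
May 16 2031 3:00 AM + 6 h = May 16 2031 9:00 AM.

May 16 2031 3:00 AM, May 16 2031 9:00 AM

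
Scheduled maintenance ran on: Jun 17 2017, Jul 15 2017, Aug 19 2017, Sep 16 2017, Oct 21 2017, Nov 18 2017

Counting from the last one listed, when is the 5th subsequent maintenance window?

These are Saturdays at 28- or 35-day spacing (28, 35, 28, 35, 28).
The pattern: 3rd Saturday of the month.
December 2017 — 3rd Saturday is Dec 16 2017.
3rd Saturday of January 2018: Jan 20 2018.
3rd Saturday of February 2018: Feb 17 2018.
March 2018 — 3rd Saturday is Mar 17 2018.
3rd Saturday of April 2018: Apr 21 2018.

Apr 21 2018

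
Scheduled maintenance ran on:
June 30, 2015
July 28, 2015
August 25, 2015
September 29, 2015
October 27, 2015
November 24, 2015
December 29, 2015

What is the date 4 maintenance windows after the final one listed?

These are Tuesdays with 28, 28, 35, 28, 28, 35-day gaps.
Each is the final Tuesday of its month — June 30, 2015 is past the 28th, so '4th Tuesday' doesn't fit.
Last Tuesday of January 2016: January 26, 2016.
Last Tuesday of February 2016: February 23, 2016.
Last Tuesday of March 2016: March 29, 2016.
Last Tuesday of April 2016: April 26, 2016.

April 26, 2016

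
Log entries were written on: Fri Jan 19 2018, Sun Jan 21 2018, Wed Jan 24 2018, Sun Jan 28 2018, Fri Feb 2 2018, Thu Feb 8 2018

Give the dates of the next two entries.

Gaps: 2, 3, 4, 5, 6 days — each gap is 1 larger than the previous one.
Next gap: 7 days. Thu Feb 8 2018 + 7 days = Thu Feb 15 2018.
Next gap: 8 days. Thu Feb 15 2018 + 8 days = Fri Feb 23 2018.

Thu Feb 15 2018, Fri Feb 23 2018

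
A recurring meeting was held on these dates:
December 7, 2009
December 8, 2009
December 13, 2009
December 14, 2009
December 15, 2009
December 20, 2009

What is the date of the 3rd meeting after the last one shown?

The gap pattern 1, 5, 1, 1, 5 repeats every 3 events.
These are the Mondays, Tuesdays and Sundays of each week.
Next Monday: December 21, 2009.
The following Tuesday is December 22, 2009.
Next Sunday: December 27, 2009.

December 27, 2009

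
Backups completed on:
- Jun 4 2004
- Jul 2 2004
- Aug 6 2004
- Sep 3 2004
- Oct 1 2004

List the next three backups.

Nov 5 2004, Dec 3 2004, Jan 7 2005

Gaps: 28, 35, 28, 28 days — a mix of 28 and 35. Every date is a Friday.
Each is the 1st Friday of its month.
1st Friday of November 2004: Nov 5 2004.
1st Friday of December 2004: Dec 3 2004.
January 2005 — 1st Friday is Jan 7 2005.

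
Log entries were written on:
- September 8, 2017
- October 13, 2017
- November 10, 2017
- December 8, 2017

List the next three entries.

January 12, 2018; February 9, 2018; March 9, 2018

These are Fridays at 28- or 35-day spacing (35, 28, 28).
The pattern: 2nd Friday of the month.
January 2018 — 2nd Friday is January 12, 2018.
February 2018 — 2nd Friday is February 9, 2018.
2nd Friday of March 2018: March 9, 2018.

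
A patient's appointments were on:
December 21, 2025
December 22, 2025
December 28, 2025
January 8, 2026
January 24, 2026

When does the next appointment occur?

Gaps: 1, 6, 11, 16 days — each gap is 5 larger than the previous one.
Next gap: 21 days. January 24, 2026 + 21 days = February 14, 2026.

February 14, 2026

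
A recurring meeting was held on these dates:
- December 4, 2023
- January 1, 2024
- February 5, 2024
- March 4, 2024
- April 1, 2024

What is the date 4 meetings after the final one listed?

Gaps: 28, 35, 28, 28 days — a mix of 28 and 35. Every date is a Monday.
Each is the 1st Monday of its month.
May 2024 — 1st Monday is May 6, 2024.
1st Monday of June 2024: June 3, 2024.
1st Monday of July 2024: July 1, 2024.
1st Monday of August 2024: August 5, 2024.

August 5, 2024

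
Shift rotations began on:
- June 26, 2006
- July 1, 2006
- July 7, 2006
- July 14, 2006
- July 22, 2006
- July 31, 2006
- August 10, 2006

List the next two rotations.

The spacing grows by 1 each time: 5, 6, 7, 8, 9, 10 days.
Next gap: 11 days. August 10, 2006 + 11 days = August 21, 2006.
Next gap: 12 days. August 21, 2006 + 12 days = September 2, 2006.

August 21, 2006; September 2, 2006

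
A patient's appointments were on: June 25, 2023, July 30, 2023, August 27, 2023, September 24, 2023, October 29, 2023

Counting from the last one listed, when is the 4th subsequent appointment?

February 25, 2024

Every date is a Sunday; gaps 35, 28, 28, 35 days.
Each is the last Sunday of its month (at least one falls on the 29th or later, ruling out '4th Sunday').
November 2023 ends with Sunday November 26, 2023.
Last Sunday of December 2023: December 31, 2023.
January 2024 ends with Sunday January 28, 2024.
February 2024 ends with Sunday February 25, 2024.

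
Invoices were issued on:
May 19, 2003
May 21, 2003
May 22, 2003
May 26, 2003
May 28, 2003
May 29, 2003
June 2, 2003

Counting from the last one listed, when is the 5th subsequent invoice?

Every event lands on a Monday or Wednesday or Thursday (gaps cycle 2, 1, 4, 2, 1, 4).
So the schedule is: every Monday, Wednesday and Thursday.
The following Wednesday is June 4, 2003.
Next Thursday: June 5, 2003.
Next Monday: June 9, 2003.
Next Wednesday: June 11, 2003.
The following Thursday is June 12, 2003.

June 12, 2003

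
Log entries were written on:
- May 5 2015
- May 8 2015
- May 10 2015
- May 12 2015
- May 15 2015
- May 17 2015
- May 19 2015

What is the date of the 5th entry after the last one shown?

May 31 2015

Every event lands on a Tuesday or Friday or Sunday (gaps cycle 3, 2, 2, 3, 2, 2).
So the schedule is: every Tuesday, Friday and Sunday.
The following Friday is May 22 2015.
Next Sunday: May 24 2015.
Next Tuesday: May 26 2015.
The following Friday is May 29 2015.
The following Sunday is May 31 2015.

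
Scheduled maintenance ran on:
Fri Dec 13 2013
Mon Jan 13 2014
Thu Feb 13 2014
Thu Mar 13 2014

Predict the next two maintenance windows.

Gaps: 31, 31, 28 days — not constant. Every event is on the 13th of the month.
Pattern: the 13th of each month.
April 2014: Sun Apr 13 2014.
May 2014: Tue May 13 2014.

Sun Apr 13 2014, Tue May 13 2014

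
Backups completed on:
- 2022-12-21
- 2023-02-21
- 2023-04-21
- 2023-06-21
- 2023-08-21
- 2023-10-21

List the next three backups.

The day-of-month is always 21 (62, 59, 61, 61, 61 days between events).
So this recurs on the 21st of every 2 months.
December 2023: 2023-12-21.
Next: February 2024 → 2024-02-21.
April 2024: 2024-04-21.

2023-12-21, 2024-02-21, 2024-04-21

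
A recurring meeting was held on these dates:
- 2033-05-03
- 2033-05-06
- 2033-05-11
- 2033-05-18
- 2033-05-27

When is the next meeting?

2033-06-07

Gaps: 3, 5, 7, 9 days — each gap is 2 larger than the previous one.
Next gap: 11 days. 2033-05-27 + 11 days = 2033-06-07.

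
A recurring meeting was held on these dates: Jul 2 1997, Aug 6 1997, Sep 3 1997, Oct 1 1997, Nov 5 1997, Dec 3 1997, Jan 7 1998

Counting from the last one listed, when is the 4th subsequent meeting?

All dates are Wednesdays, 35, 28, 28, 35, 28, 35 days apart.
Specifically, the 1st Wednesday of each month.
February 1998 — 1st Wednesday is Feb 4 1998.
1st Wednesday of March 1998: Mar 4 1998.
1st Wednesday of April 1998: Apr 1 1998.
1st Wednesday of May 1998: May 6 1998.

May 6 1998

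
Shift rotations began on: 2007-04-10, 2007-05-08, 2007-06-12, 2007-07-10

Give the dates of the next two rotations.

2007-08-14, 2007-09-11

Gaps: 28, 35, 28 days — a mix of 28 and 35. Every date is a Tuesday.
Each is the 2nd Tuesday of its month.
August 2007 — 2nd Tuesday is 2007-08-14.
2nd Tuesday of September 2007: 2007-09-11.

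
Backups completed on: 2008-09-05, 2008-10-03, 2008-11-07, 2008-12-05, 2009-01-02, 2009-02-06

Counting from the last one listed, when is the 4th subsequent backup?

2009-06-05

These are Fridays at 28- or 35-day spacing (28, 35, 28, 28, 35).
The pattern: 1st Friday of the month.
1st Friday of March 2009: 2009-03-06.
1st Friday of April 2009: 2009-04-03.
1st Friday of May 2009: 2009-05-01.
June 2009 — 1st Friday is 2009-06-05.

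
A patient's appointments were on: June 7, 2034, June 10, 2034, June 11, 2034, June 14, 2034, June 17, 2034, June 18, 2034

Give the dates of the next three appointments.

June 21, 2034; June 24, 2034; June 25, 2034

The gap pattern 3, 1, 3, 3, 1 repeats every 3 events.
These are the Wednesdays, Saturdays and Sundays of each week.
Next Wednesday: June 21, 2034.
The following Saturday is June 24, 2034.
The following Sunday is June 25, 2034.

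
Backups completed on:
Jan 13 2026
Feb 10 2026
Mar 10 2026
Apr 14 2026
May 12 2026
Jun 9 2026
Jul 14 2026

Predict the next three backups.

These are Tuesdays at 28- or 35-day spacing (28, 28, 35, 28, 28, 35).
The pattern: 2nd Tuesday of the month.
August 2026 — 2nd Tuesday is Aug 11 2026.
September 2026 — 2nd Tuesday is Sep 8 2026.
2nd Tuesday of October 2026: Oct 13 2026.

Aug 11 2026, Sep 8 2026, Oct 13 2026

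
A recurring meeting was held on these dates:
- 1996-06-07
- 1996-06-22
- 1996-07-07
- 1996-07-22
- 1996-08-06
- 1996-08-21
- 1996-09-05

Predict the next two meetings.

Every event comes 15 days after the last (15, 15, 15, 15, 15, 15).
1996-09-05 + 15 days = 1996-09-20.
1996-09-20 + 15 days = 1996-10-05.

1996-09-20, 1996-10-05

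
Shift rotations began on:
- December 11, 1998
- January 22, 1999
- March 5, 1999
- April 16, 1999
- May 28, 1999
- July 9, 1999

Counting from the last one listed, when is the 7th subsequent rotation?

April 28, 2000

Every event comes 42 days after the last (42, 42, 42, 42, 42).
July 9, 1999 + 42 days = August 20, 1999.
August 20, 1999 + 42 days = October 1, 1999.
October 1, 1999 + 42 days = November 12, 1999.
November 12, 1999 + 42 days = December 24, 1999.
December 24, 1999 + 42 days = February 4, 2000.
February 4, 2000 + 42 days = March 17, 2000.
March 17, 2000 + 42 days = April 28, 2000.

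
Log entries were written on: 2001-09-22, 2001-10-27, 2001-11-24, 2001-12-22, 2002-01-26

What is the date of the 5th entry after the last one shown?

These are Saturdays at 28- or 35-day spacing (35, 28, 28, 35).
The pattern: 4th Saturday of the month.
February 2002 — 4th Saturday is 2002-02-23.
4th Saturday of March 2002: 2002-03-23.
4th Saturday of April 2002: 2002-04-27.
May 2002 — 4th Saturday is 2002-05-25.
June 2002 — 4th Saturday is 2002-06-22.

2002-06-22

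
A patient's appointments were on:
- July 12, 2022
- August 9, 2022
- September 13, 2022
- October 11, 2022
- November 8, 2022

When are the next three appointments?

December 13, 2022; January 10, 2023; February 14, 2023

Gaps: 28, 35, 28, 28 days — a mix of 28 and 35. Every date is a Tuesday.
Each is the 2nd Tuesday of its month.
2nd Tuesday of December 2022: December 13, 2022.
2nd Tuesday of January 2023: January 10, 2023.
2nd Tuesday of February 2023: February 14, 2023.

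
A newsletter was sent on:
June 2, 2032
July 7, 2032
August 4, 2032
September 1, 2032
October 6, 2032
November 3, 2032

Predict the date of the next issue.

December 1, 2032

These are Wednesdays at 28- or 35-day spacing (35, 28, 28, 35, 28).
The pattern: 1st Wednesday of the month.
1st Wednesday of December 2032: December 1, 2032.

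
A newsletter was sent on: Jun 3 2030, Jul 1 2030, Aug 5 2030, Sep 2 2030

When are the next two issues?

Oct 7 2030, Nov 4 2030

Gaps: 28, 35, 28 days — a mix of 28 and 35. Every date is a Monday.
Each is the 1st Monday of its month.
1st Monday of October 2030: Oct 7 2030.
1st Monday of November 2030: Nov 4 2030.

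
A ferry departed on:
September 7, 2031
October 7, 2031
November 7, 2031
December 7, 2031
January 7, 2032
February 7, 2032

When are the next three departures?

The day-of-month is always 7 (30, 31, 30, 31, 31 days between events).
So this recurs on the 7th of each month.
Next: March 2032 → March 7, 2032.
Next: April 2032 → April 7, 2032.
May 2032: May 7, 2032.

March 7, 2032; April 7, 2032; May 7, 2032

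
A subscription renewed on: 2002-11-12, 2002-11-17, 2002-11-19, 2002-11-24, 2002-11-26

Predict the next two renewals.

Every event lands on a Tuesday or Sunday (gaps cycle 5, 2, 5, 2).
So the schedule is: every Tuesday and Sunday.
Next Sunday: 2002-12-01.
The following Tuesday is 2002-12-03.

2002-12-01, 2002-12-03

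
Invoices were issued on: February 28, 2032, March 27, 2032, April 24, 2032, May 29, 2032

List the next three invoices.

All Saturdays; the gaps (28, 28, 35) vary with month length.
This is the last Saturday of each month.
June 2032 ends with Saturday June 26, 2032.
July 2032 ends with Saturday July 31, 2032.
August 2032 ends with Saturday August 28, 2032.

June 26, 2032; July 31, 2032; August 28, 2032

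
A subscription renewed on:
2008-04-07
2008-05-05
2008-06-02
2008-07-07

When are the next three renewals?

All dates are Mondays, 28, 28, 35 days apart.
Specifically, the 1st Monday of each month.
1st Monday of August 2008: 2008-08-04.
September 2008 — 1st Monday is 2008-09-01.
1st Monday of October 2008: 2008-10-06.

2008-08-04, 2008-09-01, 2008-10-06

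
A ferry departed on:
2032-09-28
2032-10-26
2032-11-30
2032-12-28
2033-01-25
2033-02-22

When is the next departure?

These are Tuesdays with 28, 35, 28, 28, 28-day gaps.
Each is the final Tuesday of its month — 2032-11-30 is past the 28th, so '4th Tuesday' doesn't fit.
March 2033 ends with Tuesday 2033-03-29.

2033-03-29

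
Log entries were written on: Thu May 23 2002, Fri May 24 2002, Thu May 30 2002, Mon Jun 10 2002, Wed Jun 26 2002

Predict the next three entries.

Gaps: 1, 6, 11, 16 days — each gap is 5 larger than the previous one.
Next gap: 21 days. Wed Jun 26 2002 + 21 days = Wed Jul 17 2002.
Next gap: 26 days. Wed Jul 17 2002 + 26 days = Mon Aug 12 2002.
Next gap: 31 days. Mon Aug 12 2002 + 31 days = Thu Sep 12 2002.

Wed Jul 17 2002, Mon Aug 12 2002, Thu Sep 12 2002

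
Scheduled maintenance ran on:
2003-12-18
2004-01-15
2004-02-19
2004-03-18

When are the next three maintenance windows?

Gaps: 28, 35, 28 days — a mix of 28 and 35. Every date is a Thursday.
Each is the 3rd Thursday of its month.
3rd Thursday of April 2004: 2004-04-15.
May 2004 — 3rd Thursday is 2004-05-20.
3rd Thursday of June 2004: 2004-06-17.

2004-04-15, 2004-05-20, 2004-06-17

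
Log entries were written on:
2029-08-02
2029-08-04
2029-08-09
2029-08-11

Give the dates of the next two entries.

2029-08-16, 2029-08-18

Every event lands on a Thursday or Saturday (gaps cycle 2, 5, 2).
So the schedule is: every Thursday and Saturday.
Next Thursday: 2029-08-16.
The following Saturday is 2029-08-18.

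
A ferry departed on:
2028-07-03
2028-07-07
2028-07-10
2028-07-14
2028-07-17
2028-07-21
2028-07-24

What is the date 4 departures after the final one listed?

Every event lands on a Monday or Friday (gaps cycle 4, 3, 4, 3, 4, 3).
So the schedule is: every Monday and Friday.
Next Friday: 2028-07-28.
The following Monday is 2028-07-31.
The following Friday is 2028-08-04.
Next Monday: 2028-08-07.

2028-08-07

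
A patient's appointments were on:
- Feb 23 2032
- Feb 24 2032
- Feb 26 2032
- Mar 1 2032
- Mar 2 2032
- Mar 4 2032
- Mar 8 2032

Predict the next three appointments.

Mar 9 2032, Mar 11 2032, Mar 15 2032

Every event lands on a Monday or Tuesday or Thursday (gaps cycle 1, 2, 4, 1, 2, 4).
So the schedule is: every Monday, Tuesday and Thursday.
The following Tuesday is Mar 9 2032.
The following Thursday is Mar 11 2032.
The following Monday is Mar 15 2032.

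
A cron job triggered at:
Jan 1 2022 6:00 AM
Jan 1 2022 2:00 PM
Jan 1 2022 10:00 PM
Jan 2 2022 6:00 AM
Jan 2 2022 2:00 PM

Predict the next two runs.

Jan 2 2022 10:00 PM, Jan 3 2022 6:00 AM

The interval is a steady 8 hours (8, 8, 8, 8).
Jan 2 2022 2:00 PM + 8 h = Jan 2 2022 10:00 PM.
Jan 2 2022 10:00 PM + 8 h = Jan 3 2022 6:00 AM.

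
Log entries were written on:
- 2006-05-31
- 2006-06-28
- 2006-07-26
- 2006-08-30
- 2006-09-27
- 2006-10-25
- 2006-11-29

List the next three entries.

2006-12-27, 2007-01-31, 2007-02-28

These are Wednesdays with 28, 28, 35, 28, 28, 35-day gaps.
Each is the final Wednesday of its month — 2006-05-31 is past the 28th, so '4th Wednesday' doesn't fit.
Last Wednesday of December 2006: 2006-12-27.
January 2007 ends with Wednesday 2007-01-31.
February 2007 ends with Wednesday 2007-02-28.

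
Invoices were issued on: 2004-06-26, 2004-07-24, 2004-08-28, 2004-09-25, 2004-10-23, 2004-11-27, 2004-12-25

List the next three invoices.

2005-01-22, 2005-02-26, 2005-03-26

These are Saturdays at 28- or 35-day spacing (28, 35, 28, 28, 35, 28).
The pattern: 4th Saturday of the month.
4th Saturday of January 2005: 2005-01-22.
4th Saturday of February 2005: 2005-02-26.
March 2005 — 4th Saturday is 2005-03-26.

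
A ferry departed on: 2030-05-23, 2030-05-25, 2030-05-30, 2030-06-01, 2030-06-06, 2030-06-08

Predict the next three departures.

Every event lands on a Thursday or Saturday (gaps cycle 2, 5, 2, 5, 2).
So the schedule is: every Thursday and Saturday.
The following Thursday is 2030-06-13.
The following Saturday is 2030-06-15.
The following Thursday is 2030-06-20.

2030-06-13, 2030-06-15, 2030-06-20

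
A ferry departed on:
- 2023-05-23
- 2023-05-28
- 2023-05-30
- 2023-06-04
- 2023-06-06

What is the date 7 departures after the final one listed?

2023-07-02

Every event lands on a Tuesday or Sunday (gaps cycle 5, 2, 5, 2).
So the schedule is: every Tuesday and Sunday.
The following Sunday is 2023-06-11.
The following Tuesday is 2023-06-13.
Next Sunday: 2023-06-18.
The following Tuesday is 2023-06-20.
Next Sunday: 2023-06-25.
Next Tuesday: 2023-06-27.
Next Sunday: 2023-07-02.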